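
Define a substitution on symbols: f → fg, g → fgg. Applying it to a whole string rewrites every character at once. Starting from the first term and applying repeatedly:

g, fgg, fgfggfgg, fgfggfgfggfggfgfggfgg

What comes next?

Rewriting the 21 symbols of fgfggfgfggfggfgfggfgg one by one yields fg fgg fg fgg fgg fg fgg fg fgg fgg fg fgg fgg fg fgg fg fgg fgg fg fgg fgg; concatenated:

fgfggfgfggfggfgfggfgfggfggfgfggfggfgfggfgfggfggfgfggfgg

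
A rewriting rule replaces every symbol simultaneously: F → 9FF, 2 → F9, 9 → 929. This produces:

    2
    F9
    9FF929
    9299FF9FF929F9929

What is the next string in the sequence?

929F99299299FF9FF9299FF9FF929F99299FF929929F9929

Replace each of the 17 characters of 9299FF9FF929F9929 in place — 929 F9 929 929 9FF 9FF 929 9FF 9FF 929 F9 929 9FF 929 929 F9 929 — and concatenate.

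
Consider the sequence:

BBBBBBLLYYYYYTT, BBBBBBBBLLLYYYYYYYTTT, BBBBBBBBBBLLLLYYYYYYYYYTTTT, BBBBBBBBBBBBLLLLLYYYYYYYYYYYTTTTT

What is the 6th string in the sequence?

BBBBBBBBBBBBBBBBLLLLLLLYYYYYYYYYYYYYYYTTTTTTT

Each string has the form B^{2n} L^{n-1} Y^{2n-1} T^{n-1}, where the shown terms are n = 3, 4, 5, 6.
Setting n = 8 gives 16, 7, 15, 7 characters in each block.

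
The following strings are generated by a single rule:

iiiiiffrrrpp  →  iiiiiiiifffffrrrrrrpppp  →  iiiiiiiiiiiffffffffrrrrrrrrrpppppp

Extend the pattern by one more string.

iiiiiiiiiiiiiifffffffffffrrrrrrrrrrrrpppppppp

Term n consists of 3n+2 i's, followed by 3n-1 f's, followed by 3n r's, followed by 2n p's (n = 1, 2, …).
For the next term, n = 4, so the run lengths are 14, 11, 12, 8.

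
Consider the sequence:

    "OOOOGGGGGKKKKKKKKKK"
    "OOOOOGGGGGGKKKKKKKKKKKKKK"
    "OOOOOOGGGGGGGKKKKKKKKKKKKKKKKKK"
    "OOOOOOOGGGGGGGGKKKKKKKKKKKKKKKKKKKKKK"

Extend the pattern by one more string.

OOOOOOOOGGGGGGGGGKKKKKKKKKKKKKKKKKKKKKKKKKK

Term n consists of n+2 O's, followed by n+3 G's, followed by 4n+2 K's, where the shown terms are n = 2, 3, 4, 5.
At n = 6 the blocks have lengths 8, 9, 26.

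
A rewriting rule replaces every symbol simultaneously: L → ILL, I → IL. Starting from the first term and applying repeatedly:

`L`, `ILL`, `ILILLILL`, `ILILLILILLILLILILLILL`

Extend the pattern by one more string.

ILILLILILLILLILILLILILLILLILILLILLILILLILILLILLILILLILL

Replace each of the 21 characters of ILILLILILLILLILILLILL in place — IL ILL IL ILL ILL IL ILL IL ILL ILL IL ILL ILL IL ILL IL ILL ILL IL ILL ILL — and concatenate.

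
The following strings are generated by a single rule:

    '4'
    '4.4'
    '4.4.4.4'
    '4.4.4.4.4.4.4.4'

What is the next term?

Each string is two copies of the previous one joined by '.'.
Doubling 4.4.4.4.4.4.4.4 with '.' between the halves:

4.4.4.4.4.4.4.4.4.4.4.4.4.4.4.4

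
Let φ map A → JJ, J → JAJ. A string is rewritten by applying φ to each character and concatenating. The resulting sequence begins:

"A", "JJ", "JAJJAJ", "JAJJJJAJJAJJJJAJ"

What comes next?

Replace each of the 16 characters of JAJJJJAJJAJJJJAJ in place — JAJ JJ JAJ JAJ JAJ JAJ JJ JAJ JAJ JJ JAJ JAJ JAJ JAJ JJ JAJ — and concatenate.

JAJJJJAJJAJJAJJAJJJJAJJAJJJJAJJAJJAJJAJJJJAJ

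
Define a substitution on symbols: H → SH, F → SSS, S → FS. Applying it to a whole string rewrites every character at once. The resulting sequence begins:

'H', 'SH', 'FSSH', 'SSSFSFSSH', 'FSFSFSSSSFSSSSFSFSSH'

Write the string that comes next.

Rewriting the 20 symbols of FSFSFSSSSFSSSSFSFSSH one by one yields SSS FS SSS FS SSS FS FS FS FS SSS FS FS FS FS SSS FS SSS FS FS SH; concatenated:

SSSFSSSSFSSSSFSFSFSFSSSSFSFSFSFSSSSFSSSSFSFSSH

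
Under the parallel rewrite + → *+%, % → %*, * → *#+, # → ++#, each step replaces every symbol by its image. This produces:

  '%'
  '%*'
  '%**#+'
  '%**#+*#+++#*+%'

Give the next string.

Applying the rule to each of the 14 symbols of %**#+*#+++#*+% gives the pieces %* *#+ *#+ ++# *+% *#+ ++# *+% *+% *+% ++# *#+ *+% %*, which concatenate to the answer.

%**#+*#+++#*+%*#+++#*+%*+%*+%++#*#+*+%%*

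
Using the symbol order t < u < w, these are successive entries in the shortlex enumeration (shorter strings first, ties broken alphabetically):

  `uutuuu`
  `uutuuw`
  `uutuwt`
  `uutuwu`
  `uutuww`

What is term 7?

Stepping forward 2 times from uutuww: uutuww → uutwtt, then the target.

uutwtu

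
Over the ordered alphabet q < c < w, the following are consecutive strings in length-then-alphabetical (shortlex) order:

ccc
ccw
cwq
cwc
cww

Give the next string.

wqq

Treat cww as a base-3 numeral over the given alphabet and add one, carrying through any trailing w's.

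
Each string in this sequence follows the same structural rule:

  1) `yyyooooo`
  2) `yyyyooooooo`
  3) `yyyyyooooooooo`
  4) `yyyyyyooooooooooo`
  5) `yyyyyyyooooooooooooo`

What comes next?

Term n consists of n+1 y's, followed by 2n+1 o's, where the shown terms are n = 2, 3, 4, 5, 6.
At n = 7 the blocks have lengths 8, 15.

yyyyyyyyooooooooooooooo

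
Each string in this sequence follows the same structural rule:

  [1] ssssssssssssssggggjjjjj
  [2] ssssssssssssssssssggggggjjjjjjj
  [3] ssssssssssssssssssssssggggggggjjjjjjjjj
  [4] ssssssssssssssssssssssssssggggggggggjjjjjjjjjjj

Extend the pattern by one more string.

Each string has the form s^{4n+2} g^{2n-2} j^{2n-1}, where the shown terms are n = 3, 4, 5, 6.
For the next term, n = 7, so the run lengths are 30, 12, 13.

ssssssssssssssssssssssssssssssggggggggggggjjjjjjjjjjjjj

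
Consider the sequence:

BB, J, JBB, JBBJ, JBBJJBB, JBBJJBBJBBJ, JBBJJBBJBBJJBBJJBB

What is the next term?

Each term (from the third on) is the previous term followed by the one before it: term 3 = J·BB = JBB.
The next term joins JBBJJBBJBBJJBBJJBB and JBBJJBBJBBJ.

JBBJJBBJBBJJBBJJBBJBBJJBBJBBJ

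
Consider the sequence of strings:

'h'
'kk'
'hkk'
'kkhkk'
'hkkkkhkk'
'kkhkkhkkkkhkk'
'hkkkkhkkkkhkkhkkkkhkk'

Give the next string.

kkhkkhkkkkhkkhkkkkhkkkkhkkhkkkkhkk

From term 3 onward, concatenate the second-to-last term with the last: h·kk = hkk, kk·hkk = kkhkk, …
Continuing: kkhkkhkkkkhkk · hkkkkhkkkkhkkhkkkkhkk gives term 8.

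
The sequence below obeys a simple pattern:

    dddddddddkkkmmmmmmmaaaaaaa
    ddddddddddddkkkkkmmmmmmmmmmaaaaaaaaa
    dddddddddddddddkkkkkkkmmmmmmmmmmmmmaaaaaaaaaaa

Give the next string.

The n-th term is 3n+3 d's then 2n-1 k's then 3n+1 m's then 2n+3 a's, where the shown terms are n = 2, 3, 4.
For the next term, n = 5, so the run lengths are 18, 9, 16, 13.

ddddddddddddddddddkkkkkkkkkmmmmmmmmmmmmmmmmaaaaaaaaaaaaa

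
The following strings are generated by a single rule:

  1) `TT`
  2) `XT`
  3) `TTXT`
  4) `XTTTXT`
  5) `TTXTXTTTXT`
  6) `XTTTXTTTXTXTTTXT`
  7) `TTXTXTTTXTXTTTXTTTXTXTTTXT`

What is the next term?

XTTTXTTTXTXTTTXTTTXTXTTTXTXTTTXTTTXTXTTTXT

Each term (from the third on) is the two preceding terms concatenated in order: term 3 = TT·XT = TTXT.
So term 8 is XTTTXTTTXTXTTTXT·TTXTXTTTXTXTTTXTTTXTXTTTXT.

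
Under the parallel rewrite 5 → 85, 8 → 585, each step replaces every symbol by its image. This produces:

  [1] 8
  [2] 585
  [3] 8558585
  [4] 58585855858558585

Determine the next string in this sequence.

Rewriting the 17 symbols of 58585855858558585 one by one yields 85 585 85 585 85 585 85 85 585 85 585 85 85 585 85 585 85; concatenated:

85585855858558585855858558585855858558585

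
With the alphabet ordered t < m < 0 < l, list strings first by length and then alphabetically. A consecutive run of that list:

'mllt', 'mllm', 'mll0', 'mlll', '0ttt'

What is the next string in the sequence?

0ttm

Find the rightmost character of 0ttt below l, bump it to the next letter, and reset everything to its right to t.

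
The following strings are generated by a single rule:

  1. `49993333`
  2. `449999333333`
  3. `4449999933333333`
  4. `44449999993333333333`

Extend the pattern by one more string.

444449999999333333333333

Reading off run lengths: 4 runs 1, 2, 3, 4; 9 runs 3, 4, 5, 6; 3 runs 4, 6, 8, 10 — each is linear in n, where the shown terms are n = 2, 3, 4, 5.
At n = 6 the blocks have lengths 5, 7, 12.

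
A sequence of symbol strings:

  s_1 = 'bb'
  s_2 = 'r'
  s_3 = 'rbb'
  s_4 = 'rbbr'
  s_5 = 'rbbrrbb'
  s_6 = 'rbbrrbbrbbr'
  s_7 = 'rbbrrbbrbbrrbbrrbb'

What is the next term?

rbbrrbbrbbrrbbrrbbrbbrrbbrbbr

This is a Fibonacci-style word recurrence s(k) = s(k−1)·s(k−2): e.g. r·bb = rbb.
Continuing: rbbrrbbrbbrrbbrrbb · rbbrrbbrbbr gives term 8.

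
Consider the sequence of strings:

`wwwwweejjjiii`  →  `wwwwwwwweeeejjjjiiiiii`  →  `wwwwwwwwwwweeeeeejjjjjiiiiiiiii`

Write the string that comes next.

wwwwwwwwwwwwwweeeeeeeejjjjjjiiiiiiiiiiii

Term n consists of 3n+2 w's, followed by 2n e's, followed by n+2 j's, followed by 3n i's (n = 1, 2, …).
At n = 4 the blocks have lengths 14, 8, 6, 12.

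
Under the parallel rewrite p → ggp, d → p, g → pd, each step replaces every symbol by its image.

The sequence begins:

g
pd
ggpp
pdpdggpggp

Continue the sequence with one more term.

Expanding pdpdggpggp: p→ggp, d→p, p→ggp, d→p, g→pd, g→pd, p→ggp, g→pd, g→pd, p→ggp. Concatenated: ggp p ggp p pd pd ggp pd pd ggp.

ggppggpppdpdggppdpdggp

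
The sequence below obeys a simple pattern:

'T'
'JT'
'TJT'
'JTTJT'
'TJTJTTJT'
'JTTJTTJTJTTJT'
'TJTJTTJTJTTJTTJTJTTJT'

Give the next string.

Each term (from the third on) is the two preceding terms concatenated in order: term 3 = T·JT = TJT.
So term 8 is JTTJTTJTJTTJT·TJTJTTJTJTTJTTJTJTTJT.

JTTJTTJTJTTJTTJTJTTJTJTTJTTJTJTTJT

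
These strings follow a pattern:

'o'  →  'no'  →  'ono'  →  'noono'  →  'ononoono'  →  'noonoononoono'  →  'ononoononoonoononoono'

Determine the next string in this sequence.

noonoononoonoononoononoonoononoono

This is a Fibonacci-style word recurrence s(k) = s(k−2)·s(k−1): e.g. o·no = ono.
Continuing: noonoononoono · ononoononoonoononoono gives term 8.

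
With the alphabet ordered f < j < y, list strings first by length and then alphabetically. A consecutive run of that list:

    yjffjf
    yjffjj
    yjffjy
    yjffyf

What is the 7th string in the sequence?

yjfjff

Continuing the enumeration 3 steps past yjffyf: yjffyf → yjffyj → yjffyy → (answer).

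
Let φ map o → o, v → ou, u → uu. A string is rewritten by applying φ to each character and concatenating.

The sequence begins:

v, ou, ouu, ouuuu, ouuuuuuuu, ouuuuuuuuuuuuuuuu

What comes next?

Replace each of the 17 characters of ouuuuuuuuuuuuuuuu in place — o uu uu uu uu uu uu uu uu uu uu uu uu uu uu uu uu — and concatenate.

ouuuuuuuuuuuuuuuuuuuuuuuuuuuuuuuu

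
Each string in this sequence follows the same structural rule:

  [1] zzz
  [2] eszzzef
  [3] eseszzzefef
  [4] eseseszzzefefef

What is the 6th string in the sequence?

eseseseseszzzefefefefef

s(k+1) = es·s(k)·ef, so each term gains es as a prefix and ef as a suffix.
From eseseszzzefefef, 2 further steps: eseseszzzefefef → eseseseszzzefefefef → (answer).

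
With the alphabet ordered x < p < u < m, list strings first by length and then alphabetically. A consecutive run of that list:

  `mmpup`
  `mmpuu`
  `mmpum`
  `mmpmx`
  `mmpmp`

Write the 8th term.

Stepping forward 3 times from mmpmp: mmpmp → mmpmu → mmpmm, then the target.

mmuxx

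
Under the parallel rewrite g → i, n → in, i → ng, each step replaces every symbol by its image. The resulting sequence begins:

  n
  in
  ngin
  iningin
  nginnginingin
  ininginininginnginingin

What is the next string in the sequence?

Replace each of the 23 characters of ininginininginnginingin in place — ng in ng in i ng in ng in ng in i ng in in i ng in ng in i ng in — and concatenate.

nginngininginnginngininginininginnginingin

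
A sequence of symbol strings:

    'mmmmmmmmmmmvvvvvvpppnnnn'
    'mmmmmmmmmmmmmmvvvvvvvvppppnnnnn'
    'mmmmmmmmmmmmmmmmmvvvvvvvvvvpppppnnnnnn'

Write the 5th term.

mmmmmmmmmmmmmmmmmmmmmmmvvvvvvvvvvvvvvpppppppnnnnnnnn

Term n consists of 3n+2 m's, followed by 2n v's, followed by n p's, followed by n+1 n's, where the shown terms are n = 3, 4, 5.
Setting n = 7 gives 23, 14, 7, 8 characters in each block.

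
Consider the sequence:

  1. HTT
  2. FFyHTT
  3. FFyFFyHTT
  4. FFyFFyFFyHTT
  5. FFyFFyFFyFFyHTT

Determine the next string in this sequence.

FFyFFyFFyFFyFFyHTT

Each term is the previous one with FFy prepended.
So the next term is FFy·FFyFFyFFyFFyHTT.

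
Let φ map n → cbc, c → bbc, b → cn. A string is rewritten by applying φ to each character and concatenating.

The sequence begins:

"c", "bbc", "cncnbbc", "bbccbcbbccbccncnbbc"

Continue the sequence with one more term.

φ(bbccbcbbccbccncnbbc) expands symbol-by-symbol to cn cn bbc bbc cn bbc cn cn bbc bbc cn bbc bbc cbc bbc cbc cn cn bbc; joining the 19 pieces gives the next term.

cncnbbcbbccnbbccncnbbcbbccnbbcbbccbcbbccbccncnbbc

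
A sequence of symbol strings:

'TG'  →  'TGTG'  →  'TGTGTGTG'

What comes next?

Every step duplicates the string.
Doubling TGTGTGTG:

TGTGTGTGTGTGTGTG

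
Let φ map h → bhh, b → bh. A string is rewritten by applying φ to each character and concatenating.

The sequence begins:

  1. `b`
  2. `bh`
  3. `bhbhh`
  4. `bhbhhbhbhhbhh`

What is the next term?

bhbhhbhbhhbhhbhbhhbhbhhbhhbhbhhbhh

Applying the rule to each of the 13 symbols of bhbhhbhbhhbhh gives the pieces bh bhh bh bhh bhh bh bhh bh bhh bhh bh bhh bhh, which concatenate to the answer.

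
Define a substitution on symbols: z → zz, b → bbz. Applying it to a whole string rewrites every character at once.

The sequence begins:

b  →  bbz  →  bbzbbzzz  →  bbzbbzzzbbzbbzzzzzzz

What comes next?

bbzbbzzzbbzbbzzzzzzzbbzbbzzzbbzbbzzzzzzzzzzzzzzz

Replace each of the 20 characters of bbzbbzzzbbzbbzzzzzzz in place — bbz bbz zz bbz bbz zz zz zz bbz bbz zz bbz bbz zz zz zz zz zz zz zz — and concatenate.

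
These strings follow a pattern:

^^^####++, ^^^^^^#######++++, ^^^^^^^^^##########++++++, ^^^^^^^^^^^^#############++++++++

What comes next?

^^^^^^^^^^^^^^^################++++++++++

Each string has the form ^^{3n} #^{3n+1} +^{2n} (n = 1, 2, …).
For the next term, n = 5, so the run lengths are 15, 16, 10.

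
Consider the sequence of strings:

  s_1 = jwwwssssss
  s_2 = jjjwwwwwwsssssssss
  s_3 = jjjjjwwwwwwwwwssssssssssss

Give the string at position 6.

jjjjjjjjjjjwwwwwwwwwwwwwwwwwwsssssssssssssssssssss

Each string has the form j^{2n-1} w^{3n} s^{3n+3} (n = 1, 2, …).
For term 6, n = 6, so the run lengths are 11, 18, 21.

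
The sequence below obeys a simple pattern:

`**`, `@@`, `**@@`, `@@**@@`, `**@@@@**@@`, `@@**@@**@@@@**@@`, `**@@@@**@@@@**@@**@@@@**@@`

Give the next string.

@@**@@**@@@@**@@**@@@@**@@@@**@@**@@@@**@@

Each term (from the third on) is the two preceding terms concatenated in order: term 3 = **·@@ = **@@.
The next term joins @@**@@**@@@@**@@ and **@@@@**@@@@**@@**@@@@**@@.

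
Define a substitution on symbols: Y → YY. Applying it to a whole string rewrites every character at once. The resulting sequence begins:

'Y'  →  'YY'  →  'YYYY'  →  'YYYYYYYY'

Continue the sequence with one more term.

Expanding YYYYYYYY: Y→YY, Y→YY, Y→YY, Y→YY, Y→YY, Y→YY, Y→YY, Y→YY. Concatenated: YY YY YY YY YY YY YY YY.

YYYYYYYYYYYYYYYY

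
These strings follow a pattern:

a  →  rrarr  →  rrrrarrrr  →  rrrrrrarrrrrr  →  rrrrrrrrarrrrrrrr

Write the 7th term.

rrrrrrrrrrrrarrrrrrrrrrrr

Each term wraps the previous one in rr on the left and rr on the right.
From rrrrrrrrarrrrrrrr, 2 further steps: rrrrrrrrarrrrrrrr → rrrrrrrrrrarrrrrrrrrr → (answer).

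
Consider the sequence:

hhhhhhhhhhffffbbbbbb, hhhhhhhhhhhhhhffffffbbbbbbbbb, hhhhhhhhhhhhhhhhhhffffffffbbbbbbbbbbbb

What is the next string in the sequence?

Each string has the form h^{4n+2} f^{2n} b^{3n}, where the shown terms are n = 2, 3, 4.
For the next term, n = 5, so the run lengths are 22, 10, 15.

hhhhhhhhhhhhhhhhhhhhhhffffffffffbbbbbbbbbbbbbbb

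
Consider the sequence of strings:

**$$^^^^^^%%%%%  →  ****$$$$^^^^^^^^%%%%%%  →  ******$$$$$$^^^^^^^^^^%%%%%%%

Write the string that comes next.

********$$$$$$$$^^^^^^^^^^^^%%%%%%%%

Each string has the form *^{2n-2} $^{2n-2} ^^{2n+2} %^{n+3}, where the shown terms are n = 2, 3, 4.
For the next term, n = 5, so the run lengths are 8, 8, 12, 8.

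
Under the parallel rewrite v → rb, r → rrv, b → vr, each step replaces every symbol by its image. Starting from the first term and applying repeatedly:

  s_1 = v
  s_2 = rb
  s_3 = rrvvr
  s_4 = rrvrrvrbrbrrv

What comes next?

rrvrrvrbrrvrrvrbrrvvrrrvvrrrvrrvrb

Applying the rule to each of the 13 symbols of rrvrrvrbrbrrv gives the pieces rrv rrv rb rrv rrv rb rrv vr rrv vr rrv rrv rb, which concatenate to the answer.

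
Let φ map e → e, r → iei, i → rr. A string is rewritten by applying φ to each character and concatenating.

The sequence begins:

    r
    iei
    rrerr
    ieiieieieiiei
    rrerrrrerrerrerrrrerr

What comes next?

Applying the rule to each of the 21 symbols of rrerrrrerrerrerrrrerr gives the pieces iei iei e iei iei iei iei e iei iei e iei iei e iei iei iei iei e iei iei, which concatenate to the answer.

ieiieieieiieiieiieieieiieieieiieieieiieiieiieieieiiei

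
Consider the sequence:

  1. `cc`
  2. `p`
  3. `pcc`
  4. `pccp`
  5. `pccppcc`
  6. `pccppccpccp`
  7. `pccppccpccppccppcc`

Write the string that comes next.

pccppccpccppccppccpccppccpccp

This is a Fibonacci-style word recurrence s(k) = s(k−1)·s(k−2): e.g. p·cc = pcc.
Continuing: pccppccpccppccppcc · pccppccpccp gives term 8.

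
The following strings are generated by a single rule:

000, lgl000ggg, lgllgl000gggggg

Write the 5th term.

lgllgllgllgl000gggggggggggg

s(k+1) = lgl·s(k)·ggg, so each term gains lgl as a prefix and ggg as a suffix.
From lgllgl000gggggg, 2 further steps: lgllgl000gggggg → lgllgllgl000ggggggggg → (answer).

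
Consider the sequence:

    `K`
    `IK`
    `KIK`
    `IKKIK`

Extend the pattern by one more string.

KIKIKKIK

From term 3 onward, concatenate the second-to-last term with the last: K·IK = KIK, IK·KIK = IKKIK, …
Continuing: KIK · IKKIK gives term 5.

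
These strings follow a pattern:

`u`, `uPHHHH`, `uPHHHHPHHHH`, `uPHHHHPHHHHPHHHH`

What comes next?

Every step adds PHHHH to the end: s(k+1) = s(k)·PHHHH.
One more step from uPHHHHPHHHHPHHHH gives the answer.

uPHHHHPHHHHPHHHHPHHHH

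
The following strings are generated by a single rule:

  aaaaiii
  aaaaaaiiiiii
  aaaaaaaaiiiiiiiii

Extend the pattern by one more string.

aaaaaaaaaaiiiiiiiiiiii

Term n consists of 2n+2 a's, followed by 3n i's (n = 1, 2, …).
For the next term, n = 4, so the run lengths are 10, 12.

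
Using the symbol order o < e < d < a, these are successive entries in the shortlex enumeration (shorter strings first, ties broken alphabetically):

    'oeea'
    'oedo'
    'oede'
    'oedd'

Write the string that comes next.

Treat oedd as a base-4 numeral over the given alphabet and add one, carrying through any trailing a's.

oeda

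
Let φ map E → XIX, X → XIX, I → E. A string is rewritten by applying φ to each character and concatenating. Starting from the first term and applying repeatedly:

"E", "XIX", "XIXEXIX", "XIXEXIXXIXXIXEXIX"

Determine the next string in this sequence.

XIXEXIXXIXXIXEXIXXIXEXIXXIXEXIXXIXXIXEXIX

Applying the rule to each of the 17 symbols of XIXEXIXXIXXIXEXIX gives the pieces XIX E XIX XIX XIX E XIX XIX E XIX XIX E XIX XIX XIX E XIX, which concatenate to the answer.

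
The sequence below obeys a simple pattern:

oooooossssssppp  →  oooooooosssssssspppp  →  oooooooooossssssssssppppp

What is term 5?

oooooooooooooossssssssssssssppppppp

Term n consists of 2n o's, followed by 2n s's, followed by n p's, where the shown terms are n = 3, 4, 5.
At n = 7 the blocks have lengths 14, 14, 7.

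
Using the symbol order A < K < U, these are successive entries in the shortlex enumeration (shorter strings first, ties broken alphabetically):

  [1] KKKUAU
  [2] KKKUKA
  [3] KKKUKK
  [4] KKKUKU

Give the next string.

The successor of KKKUKU increments the rightmost position that isn't already U and resets every position after it to A.

KKKUUA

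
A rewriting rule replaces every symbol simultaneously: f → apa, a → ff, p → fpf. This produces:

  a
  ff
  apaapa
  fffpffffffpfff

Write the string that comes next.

Replace each of the 14 characters of fffpffffffpfff in place — apa apa apa fpf apa apa apa apa apa apa fpf apa apa apa — and concatenate.

apaapaapafpfapaapaapaapaapaapafpfapaapaapa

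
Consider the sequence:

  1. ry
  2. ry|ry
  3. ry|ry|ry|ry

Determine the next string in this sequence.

Every step duplicates the string with '|' between the halves.
Doubling ry|ry|ry|ry with '|' between the halves:

ry|ry|ry|ry|ry|ry|ry|ry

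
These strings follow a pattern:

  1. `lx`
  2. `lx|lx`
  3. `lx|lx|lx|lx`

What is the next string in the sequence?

lx|lx|lx|lx|lx|lx|lx|lx

Every step duplicates the string with '|' between the halves.
So the next term is two copies of lx|lx|lx|lx with '|' between the halves.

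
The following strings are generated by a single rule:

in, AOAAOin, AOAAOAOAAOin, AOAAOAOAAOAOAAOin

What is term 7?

Every step adds AOAAO at the front: s(k+1) = AOAAO·s(k).
From AOAAOAOAAOAOAAOin, 3 further steps: AOAAOAOAAOAOAAOin → AOAAOAOAAOAOAAOAOAAOin → AOAAOAOAAOAOAAOAOAAOAOAAOin → (answer).

AOAAOAOAAOAOAAOAOAAOAOAAOAOAAOin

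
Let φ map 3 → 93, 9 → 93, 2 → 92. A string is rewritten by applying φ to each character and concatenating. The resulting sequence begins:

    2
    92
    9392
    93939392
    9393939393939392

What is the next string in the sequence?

Applying the rule to each of the 16 symbols of 9393939393939392 gives the pieces 93 93 93 93 93 93 93 93 93 93 93 93 93 93 93 92, which concatenate to the answer.

93939393939393939393939393939392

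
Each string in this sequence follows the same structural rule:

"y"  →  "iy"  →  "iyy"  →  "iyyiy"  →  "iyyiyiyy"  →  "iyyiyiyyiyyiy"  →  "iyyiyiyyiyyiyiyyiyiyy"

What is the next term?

iyyiyiyyiyyiyiyyiyiyyiyyiyiyyiyyiy

Each term (from the third on) is the previous term followed by the one before it: term 3 = iy·y = iyy.
Continuing: iyyiyiyyiyyiyiyyiyiyy · iyyiyiyyiyyiy gives term 8.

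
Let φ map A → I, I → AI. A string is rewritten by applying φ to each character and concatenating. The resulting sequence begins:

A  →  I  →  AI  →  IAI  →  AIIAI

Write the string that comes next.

IAIAIIAI

Apply φ to AIIAI symbol by symbol: A→I, I→AI, I→AI, A→I, I→AI; joined: I AI AI I AI.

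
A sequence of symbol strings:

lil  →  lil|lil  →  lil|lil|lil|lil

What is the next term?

lil|lil|lil|lil|lil|lil|lil|lil

Each string is two copies of the previous one joined by '|'.
One more doubling of lil|lil|lil|lil gives the answer.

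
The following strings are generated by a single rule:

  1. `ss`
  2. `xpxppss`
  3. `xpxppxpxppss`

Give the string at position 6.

xpxppxpxppxpxppxpxppxpxppss

The strings grow by a fixed prefix xpxpp each time.
From xpxppxpxppss, 3 further steps: xpxppxpxppss → xpxppxpxppxpxppss → xpxppxpxppxpxppxpxppss → (answer).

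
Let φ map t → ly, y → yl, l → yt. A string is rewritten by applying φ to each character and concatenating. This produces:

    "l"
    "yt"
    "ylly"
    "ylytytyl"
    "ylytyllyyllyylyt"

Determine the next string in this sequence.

Applying the rule to each of the 16 symbols of ylytyllyyllyylyt gives the pieces yl yt yl ly yl yt yt yl yl yt yt yl yl yt yl ly, which concatenate to the answer.

ylytyllyylytytylylytytylylytylly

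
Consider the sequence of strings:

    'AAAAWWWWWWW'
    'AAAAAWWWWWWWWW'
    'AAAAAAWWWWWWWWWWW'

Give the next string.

Term n consists of n+1 A's, followed by 2n+1 W's, where the shown terms are n = 3, 4, 5.
At n = 6 the blocks have lengths 7, 13.

AAAAAAAWWWWWWWWWWWWW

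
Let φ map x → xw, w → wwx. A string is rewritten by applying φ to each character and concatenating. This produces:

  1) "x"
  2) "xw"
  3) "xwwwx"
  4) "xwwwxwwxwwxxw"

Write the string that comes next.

xwwwxwwxwwxxwwwxwwxxwwwxwwxxwxwwwx

Replace each of the 13 characters of xwwwxwwxwwxxw in place — xw wwx wwx wwx xw wwx wwx xw wwx wwx xw xw wwx — and concatenate.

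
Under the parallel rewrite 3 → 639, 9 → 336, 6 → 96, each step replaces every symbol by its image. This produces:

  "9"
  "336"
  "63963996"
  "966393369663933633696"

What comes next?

φ(966393369663933633696) expands symbol-by-symbol to 336 96 96 639 336 639 639 96 336 96 96 639 336 639 639 96 639 639 96 336 96; joining the 21 pieces gives the next term.

3369696639336639639963369696639336639639966396399633696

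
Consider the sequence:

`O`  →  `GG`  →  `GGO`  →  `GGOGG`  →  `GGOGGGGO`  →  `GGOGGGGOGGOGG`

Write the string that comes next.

GGOGGGGOGGOGGGGOGGGGO

This is a Fibonacci-style word recurrence s(k) = s(k−1)·s(k−2): e.g. GG·O = GGO.
The next term joins GGOGGGGOGGOGG and GGOGGGGO.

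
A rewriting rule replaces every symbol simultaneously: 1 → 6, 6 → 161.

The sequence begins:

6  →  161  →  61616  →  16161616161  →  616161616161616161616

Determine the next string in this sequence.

1616161616161616161616161616161616161616161

Replace each of the 21 characters of 616161616161616161616 in place — 161 6 161 6 161 6 161 6 161 6 161 6 161 6 161 6 161 6 161 6 161 — and concatenate.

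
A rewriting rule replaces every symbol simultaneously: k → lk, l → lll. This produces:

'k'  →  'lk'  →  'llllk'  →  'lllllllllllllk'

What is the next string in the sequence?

Applying the rule to each of the 14 symbols of lllllllllllllk gives the pieces lll lll lll lll lll lll lll lll lll lll lll lll lll lk, which concatenate to the answer.

llllllllllllllllllllllllllllllllllllllllk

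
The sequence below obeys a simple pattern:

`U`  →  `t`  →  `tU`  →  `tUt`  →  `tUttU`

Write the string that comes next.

tUttUtUt

This is a Fibonacci-style word recurrence s(k) = s(k−1)·s(k−2): e.g. t·U = tU.
Continuing: tUttU · tUt gives term 6.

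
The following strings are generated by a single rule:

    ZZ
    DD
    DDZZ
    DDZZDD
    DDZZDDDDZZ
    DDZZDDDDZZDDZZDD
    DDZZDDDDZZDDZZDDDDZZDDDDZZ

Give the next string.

From term 3 onward, concatenate the last term with the second-to-last: DD·ZZ = DDZZ, DDZZ·DD = DDZZDD, …
Continuing: DDZZDDDDZZDDZZDDDDZZDDDDZZ · DDZZDDDDZZDDZZDD gives term 8.

DDZZDDDDZZDDZZDDDDZZDDDDZZDDZZDDDDZZDDZZDD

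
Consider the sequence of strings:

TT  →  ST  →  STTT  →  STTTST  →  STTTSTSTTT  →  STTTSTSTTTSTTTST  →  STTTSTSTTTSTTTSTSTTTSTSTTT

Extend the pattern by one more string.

STTTSTSTTTSTTTSTSTTTSTSTTTSTTTSTSTTTSTTTST

From term 3 onward, concatenate the last term with the second-to-last: ST·TT = STTT, STTT·ST = STTTST, …
So term 8 is STTTSTSTTTSTTTSTSTTTSTSTTT·STTTSTSTTTSTTTST.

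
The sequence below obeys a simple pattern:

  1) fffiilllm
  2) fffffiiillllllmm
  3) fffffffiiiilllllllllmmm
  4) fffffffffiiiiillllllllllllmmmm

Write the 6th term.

fffffffffffffiiiiiiillllllllllllllllllmmmmmm

Each string has the form f^{2n+1} i^{n+1} l^{3n} m^{n} (n = 1, 2, …).
Setting n = 6 gives 13, 7, 18, 6 characters in each block.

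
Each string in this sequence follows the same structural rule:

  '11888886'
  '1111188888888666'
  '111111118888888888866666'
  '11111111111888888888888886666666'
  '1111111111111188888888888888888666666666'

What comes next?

The n-th term is 3n-1 1's then 3n+2 8's then 2n-1 6's (n = 1, 2, …).
At n = 6 the blocks have lengths 17, 20, 11.

111111111111111118888888888888888888866666666666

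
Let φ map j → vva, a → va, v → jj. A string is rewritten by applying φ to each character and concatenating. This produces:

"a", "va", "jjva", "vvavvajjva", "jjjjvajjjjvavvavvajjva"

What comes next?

Applying the rule to each of the 22 symbols of jjjjvajjjjvavvavvajjva gives the pieces vva vva vva vva jj va vva vva vva vva jj va jj jj va jj jj va vva vva jj va, which concatenate to the answer.

vvavvavvavvajjvavvavvavvavvajjvajjjjvajjjjvavvavvajjva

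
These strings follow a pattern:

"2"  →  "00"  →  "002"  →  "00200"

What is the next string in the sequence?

Each term (from the third on) is the previous term followed by the one before it: term 3 = 00·2 = 002.
Continuing: 00200 · 002 gives term 5.

00200002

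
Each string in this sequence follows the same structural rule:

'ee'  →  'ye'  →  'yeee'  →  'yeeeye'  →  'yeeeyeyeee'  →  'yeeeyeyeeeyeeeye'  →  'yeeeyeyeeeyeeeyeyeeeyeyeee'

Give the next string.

This is a Fibonacci-style word recurrence s(k) = s(k−1)·s(k−2): e.g. ye·ee = yeee.
Continuing: yeeeyeyeeeyeeeyeyeeeyeyeee · yeeeyeyeeeyeeeye gives term 8.

yeeeyeyeeeyeeeyeyeeeyeyeeeyeeeyeyeeeyeeeye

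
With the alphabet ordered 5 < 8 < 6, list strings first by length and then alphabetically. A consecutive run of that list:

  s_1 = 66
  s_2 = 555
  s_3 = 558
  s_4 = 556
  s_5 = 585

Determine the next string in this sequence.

Find the rightmost character of 585 below 6, bump it to the next letter, and reset everything to its right to 5.

588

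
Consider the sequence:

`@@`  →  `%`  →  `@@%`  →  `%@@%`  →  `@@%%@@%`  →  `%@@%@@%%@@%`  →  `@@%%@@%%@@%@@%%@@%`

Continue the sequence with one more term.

Each term (from the third on) is the two preceding terms concatenated in order: term 3 = @@·% = @@%.
So term 8 is %@@%@@%%@@%·@@%%@@%%@@%@@%%@@%.

%@@%@@%%@@%@@%%@@%%@@%@@%%@@%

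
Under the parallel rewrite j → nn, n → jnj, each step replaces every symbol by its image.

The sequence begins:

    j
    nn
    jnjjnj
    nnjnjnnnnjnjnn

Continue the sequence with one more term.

Rewriting the 14 symbols of nnjnjnnnnjnjnn one by one yields jnj jnj nn jnj nn jnj jnj jnj jnj nn jnj nn jnj jnj; concatenated:

jnjjnjnnjnjnnjnjjnjjnjjnjnnjnjnnjnjjnj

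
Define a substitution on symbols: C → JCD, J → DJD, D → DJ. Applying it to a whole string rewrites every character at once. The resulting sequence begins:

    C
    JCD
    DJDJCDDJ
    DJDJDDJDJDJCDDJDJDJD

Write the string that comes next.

Rewriting the 20 symbols of DJDJDDJDJDJCDDJDJDJD one by one yields DJ DJD DJ DJD DJ DJ DJD DJ DJD DJ DJD JCD DJ DJ DJD DJ DJD DJ DJD DJ; concatenated:

DJDJDDJDJDDJDJDJDDJDJDDJDJDJCDDJDJDJDDJDJDDJDJDDJ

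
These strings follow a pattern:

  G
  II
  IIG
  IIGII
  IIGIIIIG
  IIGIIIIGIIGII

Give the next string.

This is a Fibonacci-style word recurrence s(k) = s(k−1)·s(k−2): e.g. II·G = IIG.
Continuing: IIGIIIIGIIGII · IIGIIIIG gives term 7.

IIGIIIIGIIGIIIIGIIIIG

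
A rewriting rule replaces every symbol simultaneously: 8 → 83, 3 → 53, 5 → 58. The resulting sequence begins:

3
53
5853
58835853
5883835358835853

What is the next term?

Rewriting the 16 symbols of 5883835358835853 one by one yields 58 83 83 53 83 53 58 53 58 83 83 53 58 83 58 53; concatenated:

58838353835358535883835358835853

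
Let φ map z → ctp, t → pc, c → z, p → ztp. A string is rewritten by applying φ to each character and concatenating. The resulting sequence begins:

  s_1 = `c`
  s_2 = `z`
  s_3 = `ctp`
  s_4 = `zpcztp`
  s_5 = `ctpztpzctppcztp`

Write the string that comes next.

Rewriting the 15 symbols of ctpztpzctppcztp one by one yields z pc ztp ctp pc ztp ctp z pc ztp ztp z ctp pc ztp; concatenated:

zpcztpctppcztpctpzpcztpztpzctppcztp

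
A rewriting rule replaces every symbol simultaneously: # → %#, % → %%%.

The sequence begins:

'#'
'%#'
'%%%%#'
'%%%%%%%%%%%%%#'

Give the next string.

%%%%%%%%%%%%%%%%%%%%%%%%%%%%%%%%%%%%%%%%#

Replace each of the 14 characters of %%%%%%%%%%%%%# in place — %%% %%% %%% %%% %%% %%% %%% %%% %%% %%% %%% %%% %%% %# — and concatenate.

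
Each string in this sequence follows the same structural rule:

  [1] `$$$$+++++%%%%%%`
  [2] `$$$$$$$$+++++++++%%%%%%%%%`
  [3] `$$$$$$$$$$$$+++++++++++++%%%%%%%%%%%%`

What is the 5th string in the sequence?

The n-th term is 4n $'s then 4n+1 +'s then 3n+3 %'s (n = 1, 2, …).
Setting n = 5 gives 20, 21, 18 characters in each block.

$$$$$$$$$$$$$$$$$$$$+++++++++++++++++++++%%%%%%%%%%%%%%%%%%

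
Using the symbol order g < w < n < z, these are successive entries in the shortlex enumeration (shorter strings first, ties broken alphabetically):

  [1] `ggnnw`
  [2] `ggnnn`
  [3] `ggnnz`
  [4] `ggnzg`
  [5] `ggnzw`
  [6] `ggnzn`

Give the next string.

ggnzz

The successor of ggnzn increments the rightmost position that isn't already z and resets every position after it to g.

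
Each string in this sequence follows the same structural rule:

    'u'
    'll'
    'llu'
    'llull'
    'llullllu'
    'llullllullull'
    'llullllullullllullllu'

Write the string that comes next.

llullllullullllullllullullllullull

From term 3 onward, concatenate the last term with the second-to-last: ll·u = llu, llu·ll = llull, …
Continuing: llullllullullllullllu · llullllullull gives term 8.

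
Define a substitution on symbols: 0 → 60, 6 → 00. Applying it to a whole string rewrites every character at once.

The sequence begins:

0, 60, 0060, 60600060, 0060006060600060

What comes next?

Applying the rule to each of the 16 symbols of 0060006060600060 gives the pieces 60 60 00 60 60 60 00 60 00 60 00 60 60 60 00 60, which concatenate to the answer.

60600060606000600060006060600060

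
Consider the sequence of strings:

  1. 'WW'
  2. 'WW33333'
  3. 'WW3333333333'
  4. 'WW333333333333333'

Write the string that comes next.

Each term is the previous one with 33333 appended.
So the next term is WW333333333333333·33333.

WW33333333333333333333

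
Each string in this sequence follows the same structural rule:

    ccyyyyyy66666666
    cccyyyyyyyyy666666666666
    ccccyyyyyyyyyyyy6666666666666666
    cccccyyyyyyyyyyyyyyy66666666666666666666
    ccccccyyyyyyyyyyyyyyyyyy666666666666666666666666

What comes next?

cccccccyyyyyyyyyyyyyyyyyyyyy6666666666666666666666666666

The n-th term is n c's then 3n y's then 4n 6's, where the shown terms are n = 2, 3, 4, 5, 6.
Setting n = 7 gives 7, 21, 28 characters in each block.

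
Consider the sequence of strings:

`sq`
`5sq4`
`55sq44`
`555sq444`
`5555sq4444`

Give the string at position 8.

5555555sq4444444

s(k+1) = 5·s(k)·4, so each term gains 5 as a prefix and 4 as a suffix.
From 5555sq4444, 3 further steps: 5555sq4444 → 55555sq44444 → 555555sq444444 → (answer).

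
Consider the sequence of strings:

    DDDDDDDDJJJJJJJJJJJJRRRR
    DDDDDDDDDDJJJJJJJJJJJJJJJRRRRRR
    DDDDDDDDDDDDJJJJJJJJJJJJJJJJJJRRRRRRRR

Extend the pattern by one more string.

DDDDDDDDDDDDDDJJJJJJJJJJJJJJJJJJJJJRRRRRRRRRR

Term n consists of 2n+2 D's, followed by 3n+3 J's, followed by 2n-2 R's, where the shown terms are n = 3, 4, 5.
For the next term, n = 6, so the run lengths are 14, 21, 10.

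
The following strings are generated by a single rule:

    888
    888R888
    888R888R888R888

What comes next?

888R888R888R888R888R888R888R888

Every step duplicates the string with 'R' between the halves.
So the next term is two copies of 888R888R888R888 with 'R' between the halves.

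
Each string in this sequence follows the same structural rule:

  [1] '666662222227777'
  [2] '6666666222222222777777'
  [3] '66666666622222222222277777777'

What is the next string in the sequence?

The n-th term is 2n+1 6's then 3n 2's then 2n 7's, where the shown terms are n = 2, 3, 4.
At n = 5 the blocks have lengths 11, 15, 10.

666666666662222222222222227777777777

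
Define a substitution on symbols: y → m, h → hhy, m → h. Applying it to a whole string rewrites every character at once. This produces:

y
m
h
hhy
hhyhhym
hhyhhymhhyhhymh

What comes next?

hhyhhymhhyhhymhhhyhhymhhyhhymhhhy

Applying the rule to each of the 15 symbols of hhyhhymhhyhhymh gives the pieces hhy hhy m hhy hhy m h hhy hhy m hhy hhy m h hhy, which concatenate to the answer.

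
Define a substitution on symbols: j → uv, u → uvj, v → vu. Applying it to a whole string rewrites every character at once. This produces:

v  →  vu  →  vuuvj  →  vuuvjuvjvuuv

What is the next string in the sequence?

vuuvjuvjvuuvuvjvuuvvuuvjuvjvu

Rewriting each symbol of vuuvjuvjvuuv: v→vu, u→uvj, u→uvj, v→vu, j→uv, u→uvj, v→vu, j→uv, v→vu, u→uvj, u→uvj, v→vu, which concatenates to vu uvj uvj vu uv uvj vu uv vu uvj uvj vu.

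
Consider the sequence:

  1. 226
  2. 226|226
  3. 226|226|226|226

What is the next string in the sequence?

226|226|226|226|226|226|226|226

s(k+1) = s(k)·|·s(k) — each term doubles the last with '|' between the halves.
So the next term is two copies of 226|226|226|226 with '|' between the halves.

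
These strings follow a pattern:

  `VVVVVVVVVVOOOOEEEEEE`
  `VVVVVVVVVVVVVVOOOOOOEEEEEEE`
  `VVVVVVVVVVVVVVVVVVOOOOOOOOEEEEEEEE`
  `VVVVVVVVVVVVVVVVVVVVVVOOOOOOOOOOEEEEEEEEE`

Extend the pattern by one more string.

VVVVVVVVVVVVVVVVVVVVVVVVVVOOOOOOOOOOOOEEEEEEEEEE

Reading off run lengths: V runs 10, 14, 18, 22; O runs 4, 6, 8, 10; E runs 6, 7, 8, 9 — each is linear in n, where the shown terms are n = 3, 4, 5, 6.
At n = 7 the blocks have lengths 26, 12, 10.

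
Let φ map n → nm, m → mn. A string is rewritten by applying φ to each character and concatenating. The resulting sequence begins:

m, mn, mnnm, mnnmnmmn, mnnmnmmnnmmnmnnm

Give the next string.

Applying the rule to each of the 16 symbols of mnnmnmmnnmmnmnnm gives the pieces mn nm nm mn nm mn mn nm nm mn mn nm mn nm nm mn, which concatenate to the answer.

mnnmnmmnnmmnmnnmnmmnmnnmmnnmnmmn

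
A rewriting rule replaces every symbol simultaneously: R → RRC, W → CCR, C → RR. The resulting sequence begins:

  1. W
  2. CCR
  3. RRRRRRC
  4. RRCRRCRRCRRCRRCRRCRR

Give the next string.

RRCRRCRRRRCRRCRRRRCRRCRRRRCRRCRRRRCRRCRRRRCRRCRRRRCRRC

Applying the rule to each of the 20 symbols of RRCRRCRRCRRCRRCRRCRR gives the pieces RRC RRC RR RRC RRC RR RRC RRC RR RRC RRC RR RRC RRC RR RRC RRC RR RRC RRC, which concatenate to the answer.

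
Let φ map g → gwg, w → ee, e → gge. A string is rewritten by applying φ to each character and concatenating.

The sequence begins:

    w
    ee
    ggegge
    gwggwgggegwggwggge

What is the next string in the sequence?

Rewriting the 18 symbols of gwggwgggegwggwggge one by one yields gwg ee gwg gwg ee gwg gwg gwg gge gwg ee gwg gwg ee gwg gwg gwg gge; concatenated:

gwgeegwggwgeegwggwggwgggegwgeegwggwgeegwggwggwggge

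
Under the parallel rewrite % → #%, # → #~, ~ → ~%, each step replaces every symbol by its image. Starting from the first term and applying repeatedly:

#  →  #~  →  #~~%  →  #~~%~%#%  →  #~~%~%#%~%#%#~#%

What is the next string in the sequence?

Applying the rule to each of the 16 symbols of #~~%~%#%~%#%#~#% gives the pieces #~ ~% ~% #% ~% #% #~ #% ~% #% #~ #% #~ ~% #~ #%, which concatenate to the answer.

#~~%~%#%~%#%#~#%~%#%#~#%#~~%#~#%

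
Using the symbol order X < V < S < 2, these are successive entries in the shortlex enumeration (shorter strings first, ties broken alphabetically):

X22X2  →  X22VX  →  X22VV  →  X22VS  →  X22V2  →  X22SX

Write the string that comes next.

X22SV

Find the rightmost character of X22SX below 2, bump it to the next letter, and reset everything to its right to X.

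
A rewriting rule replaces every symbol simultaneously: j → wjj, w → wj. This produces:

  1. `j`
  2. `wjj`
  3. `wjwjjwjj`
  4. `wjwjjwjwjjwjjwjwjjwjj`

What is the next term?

wjwjjwjwjjwjjwjwjjwjwjjwjjwjwjjwjjwjwjjwjwjjwjjwjwjjwjj

φ(wjwjjwjwjjwjjwjwjjwjj) expands symbol-by-symbol to wj wjj wj wjj wjj wj wjj wj wjj wjj wj wjj wjj wj wjj wj wjj wjj wj wjj wjj; joining the 21 pieces gives the next term.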